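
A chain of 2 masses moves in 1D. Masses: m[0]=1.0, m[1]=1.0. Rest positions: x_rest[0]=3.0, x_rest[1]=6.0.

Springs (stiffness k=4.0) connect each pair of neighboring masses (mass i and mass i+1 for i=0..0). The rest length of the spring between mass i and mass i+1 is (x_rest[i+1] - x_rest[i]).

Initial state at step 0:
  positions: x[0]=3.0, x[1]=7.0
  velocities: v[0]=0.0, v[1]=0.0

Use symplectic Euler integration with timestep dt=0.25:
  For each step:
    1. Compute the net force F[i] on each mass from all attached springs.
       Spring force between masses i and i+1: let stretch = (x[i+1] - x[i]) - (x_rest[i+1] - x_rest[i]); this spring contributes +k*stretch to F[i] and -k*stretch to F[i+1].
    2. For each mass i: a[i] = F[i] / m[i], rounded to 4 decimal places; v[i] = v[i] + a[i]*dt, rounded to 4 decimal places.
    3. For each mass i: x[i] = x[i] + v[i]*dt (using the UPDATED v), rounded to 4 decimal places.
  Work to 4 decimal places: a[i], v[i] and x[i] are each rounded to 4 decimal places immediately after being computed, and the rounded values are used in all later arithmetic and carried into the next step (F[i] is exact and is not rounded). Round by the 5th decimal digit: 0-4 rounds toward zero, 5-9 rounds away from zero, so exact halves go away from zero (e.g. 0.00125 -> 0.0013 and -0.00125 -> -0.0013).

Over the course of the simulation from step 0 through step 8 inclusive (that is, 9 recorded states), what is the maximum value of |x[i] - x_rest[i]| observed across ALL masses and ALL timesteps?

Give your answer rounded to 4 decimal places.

Step 0: x=[3.0000 7.0000] v=[0.0000 0.0000]
Step 1: x=[3.2500 6.7500] v=[1.0000 -1.0000]
Step 2: x=[3.6250 6.3750] v=[1.5000 -1.5000]
Step 3: x=[3.9375 6.0625] v=[1.2500 -1.2500]
Step 4: x=[4.0313 5.9688] v=[0.3750 -0.3750]
Step 5: x=[3.8594 6.1407] v=[-0.6875 0.6875]
Step 6: x=[3.5079 6.4923] v=[-1.4062 1.4062]
Step 7: x=[3.1525 6.8478] v=[-1.4218 1.4218]
Step 8: x=[2.9709 7.0294] v=[-0.7265 0.7265]
Max displacement = 1.0313

Answer: 1.0313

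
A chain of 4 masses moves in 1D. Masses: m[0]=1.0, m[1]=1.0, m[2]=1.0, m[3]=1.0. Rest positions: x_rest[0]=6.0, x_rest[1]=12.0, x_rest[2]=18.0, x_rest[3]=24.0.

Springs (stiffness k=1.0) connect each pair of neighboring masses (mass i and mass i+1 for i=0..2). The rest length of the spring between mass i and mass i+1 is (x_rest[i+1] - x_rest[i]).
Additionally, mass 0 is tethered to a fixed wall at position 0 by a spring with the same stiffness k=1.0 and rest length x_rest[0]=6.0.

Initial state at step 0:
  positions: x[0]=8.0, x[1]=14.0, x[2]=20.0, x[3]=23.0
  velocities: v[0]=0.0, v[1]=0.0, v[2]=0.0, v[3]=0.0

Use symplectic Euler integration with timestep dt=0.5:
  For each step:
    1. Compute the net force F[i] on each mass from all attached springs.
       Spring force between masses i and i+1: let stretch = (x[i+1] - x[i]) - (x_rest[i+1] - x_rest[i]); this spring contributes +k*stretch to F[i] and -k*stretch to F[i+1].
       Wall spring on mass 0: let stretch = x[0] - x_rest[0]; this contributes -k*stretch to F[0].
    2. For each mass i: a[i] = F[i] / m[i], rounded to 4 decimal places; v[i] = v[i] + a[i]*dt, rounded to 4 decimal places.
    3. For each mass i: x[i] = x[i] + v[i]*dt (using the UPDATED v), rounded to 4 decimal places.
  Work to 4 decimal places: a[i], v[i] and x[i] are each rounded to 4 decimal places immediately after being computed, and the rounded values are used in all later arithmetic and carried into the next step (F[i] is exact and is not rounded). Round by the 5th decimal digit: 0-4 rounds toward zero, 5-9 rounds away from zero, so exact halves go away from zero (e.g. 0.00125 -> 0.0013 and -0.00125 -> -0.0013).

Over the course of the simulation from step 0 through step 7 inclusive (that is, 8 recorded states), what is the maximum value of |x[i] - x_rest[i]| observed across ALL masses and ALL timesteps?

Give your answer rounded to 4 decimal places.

Answer: 2.3438

Derivation:
Step 0: x=[8.0000 14.0000 20.0000 23.0000] v=[0.0000 0.0000 0.0000 0.0000]
Step 1: x=[7.5000 14.0000 19.2500 23.7500] v=[-1.0000 0.0000 -1.5000 1.5000]
Step 2: x=[6.7500 13.6875 18.3125 24.8750] v=[-1.5000 -0.6250 -1.8750 2.2500]
Step 3: x=[6.0469 12.7969 17.8594 25.8594] v=[-1.4063 -1.7813 -0.9063 1.9688]
Step 4: x=[5.5195 11.4844 18.1407 26.3438] v=[-1.0548 -2.6251 0.5625 0.9688]
Step 5: x=[5.1035 10.3447 18.8087 26.2774] v=[-0.8321 -2.2794 1.3359 -0.1328]
Step 6: x=[4.7219 10.0107 19.2279 25.8438] v=[-0.7633 -0.6680 0.8383 -0.8672]
Step 7: x=[4.4820 10.6588 18.9967 25.2562] v=[-0.4799 1.2962 -0.4624 -1.1752]
Max displacement = 2.3438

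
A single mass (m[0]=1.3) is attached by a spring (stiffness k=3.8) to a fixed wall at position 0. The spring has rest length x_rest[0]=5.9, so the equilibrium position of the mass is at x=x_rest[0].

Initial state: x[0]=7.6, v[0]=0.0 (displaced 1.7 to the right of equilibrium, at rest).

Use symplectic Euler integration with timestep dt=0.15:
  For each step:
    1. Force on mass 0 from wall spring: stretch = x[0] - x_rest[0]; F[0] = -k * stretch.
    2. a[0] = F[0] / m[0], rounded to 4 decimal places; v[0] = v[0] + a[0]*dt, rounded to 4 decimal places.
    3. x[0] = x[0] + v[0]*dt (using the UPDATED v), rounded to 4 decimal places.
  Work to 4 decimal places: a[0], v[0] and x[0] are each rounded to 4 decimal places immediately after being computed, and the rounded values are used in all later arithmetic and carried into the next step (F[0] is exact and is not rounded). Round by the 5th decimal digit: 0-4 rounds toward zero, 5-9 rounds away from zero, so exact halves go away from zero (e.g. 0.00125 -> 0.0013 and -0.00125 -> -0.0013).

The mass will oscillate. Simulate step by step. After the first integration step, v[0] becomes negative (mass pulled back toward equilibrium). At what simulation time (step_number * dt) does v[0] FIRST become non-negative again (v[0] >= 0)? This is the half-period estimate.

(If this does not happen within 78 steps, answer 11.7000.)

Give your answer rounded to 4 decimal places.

Step 0: x=[7.6000] v=[0.0000]
Step 1: x=[7.4882] v=[-0.7454]
Step 2: x=[7.2719] v=[-1.4418]
Step 3: x=[6.9654] v=[-2.0433]
Step 4: x=[6.5888] v=[-2.5104]
Step 5: x=[6.1669] v=[-2.8124]
Step 6: x=[5.7275] v=[-2.9294]
Step 7: x=[5.2994] v=[-2.8538]
Step 8: x=[4.9108] v=[-2.5905]
Step 9: x=[4.5873] v=[-2.1568]
Step 10: x=[4.3501] v=[-1.5812]
Step 11: x=[4.2149] v=[-0.9016]
Step 12: x=[4.1905] v=[-0.1627]
Step 13: x=[4.2785] v=[0.5869]
First v>=0 after going negative at step 13, time=1.9500

Answer: 1.9500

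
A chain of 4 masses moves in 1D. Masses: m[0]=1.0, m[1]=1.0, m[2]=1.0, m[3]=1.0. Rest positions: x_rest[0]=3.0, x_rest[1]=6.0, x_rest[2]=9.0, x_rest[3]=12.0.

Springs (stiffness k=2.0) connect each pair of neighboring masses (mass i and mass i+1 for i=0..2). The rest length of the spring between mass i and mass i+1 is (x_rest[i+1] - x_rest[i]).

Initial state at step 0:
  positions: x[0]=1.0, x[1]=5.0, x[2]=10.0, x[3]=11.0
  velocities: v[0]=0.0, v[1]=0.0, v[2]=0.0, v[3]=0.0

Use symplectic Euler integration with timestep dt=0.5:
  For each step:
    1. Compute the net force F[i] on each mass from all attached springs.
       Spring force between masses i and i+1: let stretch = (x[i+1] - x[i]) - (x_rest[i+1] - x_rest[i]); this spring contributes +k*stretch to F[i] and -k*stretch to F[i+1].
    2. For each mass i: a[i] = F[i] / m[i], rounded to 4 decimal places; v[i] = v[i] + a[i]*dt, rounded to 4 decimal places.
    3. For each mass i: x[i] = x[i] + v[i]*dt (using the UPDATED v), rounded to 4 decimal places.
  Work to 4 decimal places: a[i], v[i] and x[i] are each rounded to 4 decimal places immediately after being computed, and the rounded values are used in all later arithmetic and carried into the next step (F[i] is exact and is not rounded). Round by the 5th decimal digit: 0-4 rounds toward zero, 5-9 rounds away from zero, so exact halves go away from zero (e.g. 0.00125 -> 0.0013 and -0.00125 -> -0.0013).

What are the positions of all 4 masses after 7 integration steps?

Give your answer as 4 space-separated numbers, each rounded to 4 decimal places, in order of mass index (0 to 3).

Answer: 2.5938 5.7188 7.7813 10.9063

Derivation:
Step 0: x=[1.0000 5.0000 10.0000 11.0000] v=[0.0000 0.0000 0.0000 0.0000]
Step 1: x=[1.5000 5.5000 8.0000 12.0000] v=[1.0000 1.0000 -4.0000 2.0000]
Step 2: x=[2.5000 5.2500 6.7500 12.5000] v=[2.0000 -0.5000 -2.5000 1.0000]
Step 3: x=[3.3750 4.3750 7.6250 11.6250] v=[1.7500 -1.7500 1.7500 -1.7500]
Step 4: x=[3.2500 4.6250 8.8750 10.2500] v=[-0.2500 0.5000 2.5000 -2.7500]
Step 5: x=[2.3125 6.3125 8.6875 9.6875] v=[-1.8750 3.3750 -0.3750 -1.1250]
Step 6: x=[1.8750 7.1875 7.8125 10.1250] v=[-0.8750 1.7500 -1.7500 0.8750]
Step 7: x=[2.5938 5.7188 7.7813 10.9063] v=[1.4375 -2.9375 -0.0625 1.5625]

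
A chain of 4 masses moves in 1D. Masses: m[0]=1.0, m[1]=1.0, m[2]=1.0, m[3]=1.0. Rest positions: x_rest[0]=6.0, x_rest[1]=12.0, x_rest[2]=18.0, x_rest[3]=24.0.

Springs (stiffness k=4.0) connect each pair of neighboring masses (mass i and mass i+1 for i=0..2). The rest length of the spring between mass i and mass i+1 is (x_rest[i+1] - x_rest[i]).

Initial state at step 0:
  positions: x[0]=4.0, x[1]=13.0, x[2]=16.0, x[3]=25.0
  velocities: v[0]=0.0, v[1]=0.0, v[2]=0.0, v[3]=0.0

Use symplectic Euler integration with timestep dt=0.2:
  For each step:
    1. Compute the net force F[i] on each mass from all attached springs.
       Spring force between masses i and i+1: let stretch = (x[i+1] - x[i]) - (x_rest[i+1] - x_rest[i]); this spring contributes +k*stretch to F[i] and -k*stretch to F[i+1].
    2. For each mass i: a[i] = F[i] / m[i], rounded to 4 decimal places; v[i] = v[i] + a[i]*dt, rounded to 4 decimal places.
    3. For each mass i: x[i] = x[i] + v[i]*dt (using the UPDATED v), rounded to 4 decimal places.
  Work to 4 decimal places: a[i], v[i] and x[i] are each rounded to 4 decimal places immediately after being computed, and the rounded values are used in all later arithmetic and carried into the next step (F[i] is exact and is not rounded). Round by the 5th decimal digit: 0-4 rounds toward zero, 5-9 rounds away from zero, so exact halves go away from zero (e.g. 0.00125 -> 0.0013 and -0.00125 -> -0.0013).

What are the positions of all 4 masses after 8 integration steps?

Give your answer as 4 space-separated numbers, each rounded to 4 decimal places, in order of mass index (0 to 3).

Answer: 5.3573 13.6977 15.3023 23.6427

Derivation:
Step 0: x=[4.0000 13.0000 16.0000 25.0000] v=[0.0000 0.0000 0.0000 0.0000]
Step 1: x=[4.4800 12.0400 16.9600 24.5200] v=[2.4000 -4.8000 4.8000 -2.4000]
Step 2: x=[5.2096 10.6576 18.3424 23.7904] v=[3.6480 -6.9120 6.9120 -3.6480]
Step 3: x=[5.8509 9.6331 19.3669 23.1491] v=[3.2064 -5.1226 5.1226 -3.2064]
Step 4: x=[6.1373 9.5608 19.4392 22.8627] v=[1.4322 -0.3613 0.3613 -1.4322]
Step 5: x=[6.0115 10.5213 18.4787 22.9885] v=[-0.6290 4.8026 -4.8026 0.6290]
Step 6: x=[5.6473 12.0334 16.9666 23.3527] v=[-1.8212 7.5607 -7.5607 1.8212]
Step 7: x=[5.3448 13.3131 15.6869 23.6552] v=[-1.5123 6.3984 -6.3984 1.5123]
Step 8: x=[5.3573 13.6977 15.3023 23.6427] v=[0.0623 1.9228 -1.9228 -0.0623]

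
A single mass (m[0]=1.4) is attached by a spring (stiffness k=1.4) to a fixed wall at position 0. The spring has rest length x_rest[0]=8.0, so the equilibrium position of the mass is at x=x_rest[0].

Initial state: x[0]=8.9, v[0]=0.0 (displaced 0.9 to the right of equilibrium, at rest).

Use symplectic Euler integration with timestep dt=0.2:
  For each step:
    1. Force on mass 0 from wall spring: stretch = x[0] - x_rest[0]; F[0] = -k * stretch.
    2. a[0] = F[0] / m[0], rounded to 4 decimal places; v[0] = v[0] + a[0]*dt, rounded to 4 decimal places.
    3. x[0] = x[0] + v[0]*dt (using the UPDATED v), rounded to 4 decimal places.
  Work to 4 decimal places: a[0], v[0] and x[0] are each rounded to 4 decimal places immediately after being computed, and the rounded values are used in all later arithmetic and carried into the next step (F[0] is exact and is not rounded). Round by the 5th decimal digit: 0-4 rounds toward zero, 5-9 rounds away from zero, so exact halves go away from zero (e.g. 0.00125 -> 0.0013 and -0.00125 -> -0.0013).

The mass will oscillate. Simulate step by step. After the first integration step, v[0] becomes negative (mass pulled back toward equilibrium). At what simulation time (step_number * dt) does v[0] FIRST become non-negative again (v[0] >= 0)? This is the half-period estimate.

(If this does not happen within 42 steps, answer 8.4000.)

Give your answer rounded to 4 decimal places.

Answer: 3.2000

Derivation:
Step 0: x=[8.9000] v=[0.0000]
Step 1: x=[8.8640] v=[-0.1800]
Step 2: x=[8.7934] v=[-0.3528]
Step 3: x=[8.6911] v=[-0.5115]
Step 4: x=[8.5612] v=[-0.6497]
Step 5: x=[8.4088] v=[-0.7619]
Step 6: x=[8.2401] v=[-0.8437]
Step 7: x=[8.0618] v=[-0.8917]
Step 8: x=[7.8810] v=[-0.9041]
Step 9: x=[7.7049] v=[-0.8803]
Step 10: x=[7.5406] v=[-0.8213]
Step 11: x=[7.3947] v=[-0.7294]
Step 12: x=[7.2730] v=[-0.6083]
Step 13: x=[7.1804] v=[-0.4629]
Step 14: x=[7.1206] v=[-0.2990]
Step 15: x=[7.0960] v=[-0.1231]
Step 16: x=[7.1075] v=[0.0577]
First v>=0 after going negative at step 16, time=3.2000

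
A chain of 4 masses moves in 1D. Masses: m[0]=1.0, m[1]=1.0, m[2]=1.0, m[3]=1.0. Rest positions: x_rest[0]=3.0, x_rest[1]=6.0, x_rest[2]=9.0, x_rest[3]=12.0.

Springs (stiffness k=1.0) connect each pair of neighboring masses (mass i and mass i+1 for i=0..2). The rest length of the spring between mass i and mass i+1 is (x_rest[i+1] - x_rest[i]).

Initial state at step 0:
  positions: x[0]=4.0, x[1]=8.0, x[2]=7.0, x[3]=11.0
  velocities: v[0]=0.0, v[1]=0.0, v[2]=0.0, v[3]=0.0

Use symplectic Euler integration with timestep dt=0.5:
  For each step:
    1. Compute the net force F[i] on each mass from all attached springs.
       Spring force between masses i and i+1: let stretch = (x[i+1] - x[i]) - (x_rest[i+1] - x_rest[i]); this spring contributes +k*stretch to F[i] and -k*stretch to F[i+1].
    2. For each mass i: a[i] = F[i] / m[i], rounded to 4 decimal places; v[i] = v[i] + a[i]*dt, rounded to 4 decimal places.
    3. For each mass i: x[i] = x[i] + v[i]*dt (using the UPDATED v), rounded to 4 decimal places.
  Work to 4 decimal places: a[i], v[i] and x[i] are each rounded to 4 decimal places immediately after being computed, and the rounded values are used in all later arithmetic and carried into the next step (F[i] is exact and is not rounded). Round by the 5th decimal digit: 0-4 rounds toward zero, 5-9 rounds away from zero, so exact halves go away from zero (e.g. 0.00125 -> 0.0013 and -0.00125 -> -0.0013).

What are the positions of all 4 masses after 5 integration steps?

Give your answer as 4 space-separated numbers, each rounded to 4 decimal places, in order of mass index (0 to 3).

Answer: 1.8321 6.4806 8.5196 13.1681

Derivation:
Step 0: x=[4.0000 8.0000 7.0000 11.0000] v=[0.0000 0.0000 0.0000 0.0000]
Step 1: x=[4.2500 6.7500 8.2500 10.7500] v=[0.5000 -2.5000 2.5000 -0.5000]
Step 2: x=[4.3750 5.2500 9.7500 10.6250] v=[0.2500 -3.0000 3.0000 -0.2500]
Step 3: x=[3.9688 4.6563 10.3438 11.0313] v=[-0.8125 -1.1875 1.1875 0.8125]
Step 4: x=[2.9844 5.3126 9.6876 12.0157] v=[-1.9688 1.3125 -1.3125 1.9688]
Step 5: x=[1.8321 6.4806 8.5196 13.1681] v=[-2.3047 2.3359 -2.3360 2.3048]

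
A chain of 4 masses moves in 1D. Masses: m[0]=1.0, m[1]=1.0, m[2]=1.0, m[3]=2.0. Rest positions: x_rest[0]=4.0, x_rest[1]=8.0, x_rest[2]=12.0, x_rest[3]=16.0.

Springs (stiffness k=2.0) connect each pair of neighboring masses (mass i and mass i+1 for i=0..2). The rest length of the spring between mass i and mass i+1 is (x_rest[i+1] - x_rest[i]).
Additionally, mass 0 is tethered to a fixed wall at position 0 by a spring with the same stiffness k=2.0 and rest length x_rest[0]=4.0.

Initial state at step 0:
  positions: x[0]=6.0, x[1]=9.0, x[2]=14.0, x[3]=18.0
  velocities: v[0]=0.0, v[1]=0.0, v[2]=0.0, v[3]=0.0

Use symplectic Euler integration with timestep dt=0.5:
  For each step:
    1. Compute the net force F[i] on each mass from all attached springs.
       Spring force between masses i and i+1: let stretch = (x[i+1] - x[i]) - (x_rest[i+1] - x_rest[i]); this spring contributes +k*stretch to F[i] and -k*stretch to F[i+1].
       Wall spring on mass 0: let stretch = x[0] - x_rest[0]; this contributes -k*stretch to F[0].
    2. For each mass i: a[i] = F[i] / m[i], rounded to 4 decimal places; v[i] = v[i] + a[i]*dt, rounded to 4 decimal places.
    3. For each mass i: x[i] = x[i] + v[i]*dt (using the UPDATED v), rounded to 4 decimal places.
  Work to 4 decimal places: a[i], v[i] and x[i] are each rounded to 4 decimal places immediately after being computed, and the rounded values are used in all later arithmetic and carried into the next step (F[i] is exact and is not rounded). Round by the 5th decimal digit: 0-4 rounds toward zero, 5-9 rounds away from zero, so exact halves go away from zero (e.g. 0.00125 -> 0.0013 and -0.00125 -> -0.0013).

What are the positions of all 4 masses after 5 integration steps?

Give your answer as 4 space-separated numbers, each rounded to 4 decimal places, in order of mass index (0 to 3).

Answer: 4.4844 8.1016 12.0665 17.3614

Derivation:
Step 0: x=[6.0000 9.0000 14.0000 18.0000] v=[0.0000 0.0000 0.0000 0.0000]
Step 1: x=[4.5000 10.0000 13.5000 18.0000] v=[-3.0000 2.0000 -1.0000 0.0000]
Step 2: x=[3.5000 10.0000 13.5000 17.8750] v=[-2.0000 0.0000 0.0000 -0.2500]
Step 3: x=[4.0000 8.5000 13.9375 17.6563] v=[1.0000 -3.0000 0.8750 -0.4375]
Step 4: x=[4.7500 7.4688 13.5157 17.5079] v=[1.5000 -2.0625 -0.8437 -0.2969]
Step 5: x=[4.4844 8.1016 12.0665 17.3614] v=[-0.5312 1.2656 -2.8984 -0.2930]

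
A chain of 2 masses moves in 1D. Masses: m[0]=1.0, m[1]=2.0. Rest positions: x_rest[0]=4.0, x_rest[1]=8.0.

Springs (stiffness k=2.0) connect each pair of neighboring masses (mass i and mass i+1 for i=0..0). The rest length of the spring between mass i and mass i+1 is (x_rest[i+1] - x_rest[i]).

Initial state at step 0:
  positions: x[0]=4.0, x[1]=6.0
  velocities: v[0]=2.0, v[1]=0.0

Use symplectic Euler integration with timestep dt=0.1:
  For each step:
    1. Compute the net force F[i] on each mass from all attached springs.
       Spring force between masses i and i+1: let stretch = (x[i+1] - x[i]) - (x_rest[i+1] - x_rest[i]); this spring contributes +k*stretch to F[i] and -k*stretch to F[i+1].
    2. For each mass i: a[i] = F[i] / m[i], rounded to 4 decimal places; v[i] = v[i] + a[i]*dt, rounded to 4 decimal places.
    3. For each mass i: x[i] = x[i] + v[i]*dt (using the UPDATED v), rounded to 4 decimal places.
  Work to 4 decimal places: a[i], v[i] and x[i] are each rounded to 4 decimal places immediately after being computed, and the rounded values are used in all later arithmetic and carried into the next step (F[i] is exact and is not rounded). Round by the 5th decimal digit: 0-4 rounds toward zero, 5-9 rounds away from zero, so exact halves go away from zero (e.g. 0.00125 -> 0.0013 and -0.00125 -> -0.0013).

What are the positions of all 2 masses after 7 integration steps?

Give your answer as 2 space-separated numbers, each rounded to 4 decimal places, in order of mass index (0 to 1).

Answer: 4.2145 6.5928

Derivation:
Step 0: x=[4.0000 6.0000] v=[2.0000 0.0000]
Step 1: x=[4.1600 6.0200] v=[1.6000 0.2000]
Step 2: x=[4.2772 6.0614] v=[1.1720 0.4140]
Step 3: x=[4.3501 6.1250] v=[0.7288 0.6356]
Step 4: x=[4.3785 6.2108] v=[0.2838 0.8581]
Step 5: x=[4.3635 6.3183] v=[-0.1497 1.0749]
Step 6: x=[4.3076 6.4462] v=[-0.5587 1.2794]
Step 7: x=[4.2145 6.5928] v=[-0.9310 1.4655]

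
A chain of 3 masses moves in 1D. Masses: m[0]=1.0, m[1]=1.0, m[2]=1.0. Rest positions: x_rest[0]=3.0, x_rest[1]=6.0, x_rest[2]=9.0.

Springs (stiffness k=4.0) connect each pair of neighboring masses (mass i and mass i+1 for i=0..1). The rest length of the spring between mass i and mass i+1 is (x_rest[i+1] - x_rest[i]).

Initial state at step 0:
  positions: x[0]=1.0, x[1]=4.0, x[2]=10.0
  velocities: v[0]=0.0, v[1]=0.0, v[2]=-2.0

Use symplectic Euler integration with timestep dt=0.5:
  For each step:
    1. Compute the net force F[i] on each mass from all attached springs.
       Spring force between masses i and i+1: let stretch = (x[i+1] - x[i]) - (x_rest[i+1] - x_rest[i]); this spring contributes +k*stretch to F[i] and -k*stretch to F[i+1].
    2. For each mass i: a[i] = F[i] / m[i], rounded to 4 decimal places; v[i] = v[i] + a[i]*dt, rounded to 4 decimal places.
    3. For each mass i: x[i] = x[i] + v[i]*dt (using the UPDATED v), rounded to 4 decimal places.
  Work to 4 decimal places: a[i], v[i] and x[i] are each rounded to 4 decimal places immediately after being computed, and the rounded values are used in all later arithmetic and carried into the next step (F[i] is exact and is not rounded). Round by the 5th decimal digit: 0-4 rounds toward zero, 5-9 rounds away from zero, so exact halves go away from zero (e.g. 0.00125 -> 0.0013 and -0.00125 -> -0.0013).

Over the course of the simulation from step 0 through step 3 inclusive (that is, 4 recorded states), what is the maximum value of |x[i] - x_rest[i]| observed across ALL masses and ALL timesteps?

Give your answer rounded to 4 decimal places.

Step 0: x=[1.0000 4.0000 10.0000] v=[0.0000 0.0000 -2.0000]
Step 1: x=[1.0000 7.0000 6.0000] v=[0.0000 6.0000 -8.0000]
Step 2: x=[4.0000 3.0000 6.0000] v=[6.0000 -8.0000 0.0000]
Step 3: x=[3.0000 3.0000 6.0000] v=[-2.0000 0.0000 0.0000]
Max displacement = 3.0000

Answer: 3.0000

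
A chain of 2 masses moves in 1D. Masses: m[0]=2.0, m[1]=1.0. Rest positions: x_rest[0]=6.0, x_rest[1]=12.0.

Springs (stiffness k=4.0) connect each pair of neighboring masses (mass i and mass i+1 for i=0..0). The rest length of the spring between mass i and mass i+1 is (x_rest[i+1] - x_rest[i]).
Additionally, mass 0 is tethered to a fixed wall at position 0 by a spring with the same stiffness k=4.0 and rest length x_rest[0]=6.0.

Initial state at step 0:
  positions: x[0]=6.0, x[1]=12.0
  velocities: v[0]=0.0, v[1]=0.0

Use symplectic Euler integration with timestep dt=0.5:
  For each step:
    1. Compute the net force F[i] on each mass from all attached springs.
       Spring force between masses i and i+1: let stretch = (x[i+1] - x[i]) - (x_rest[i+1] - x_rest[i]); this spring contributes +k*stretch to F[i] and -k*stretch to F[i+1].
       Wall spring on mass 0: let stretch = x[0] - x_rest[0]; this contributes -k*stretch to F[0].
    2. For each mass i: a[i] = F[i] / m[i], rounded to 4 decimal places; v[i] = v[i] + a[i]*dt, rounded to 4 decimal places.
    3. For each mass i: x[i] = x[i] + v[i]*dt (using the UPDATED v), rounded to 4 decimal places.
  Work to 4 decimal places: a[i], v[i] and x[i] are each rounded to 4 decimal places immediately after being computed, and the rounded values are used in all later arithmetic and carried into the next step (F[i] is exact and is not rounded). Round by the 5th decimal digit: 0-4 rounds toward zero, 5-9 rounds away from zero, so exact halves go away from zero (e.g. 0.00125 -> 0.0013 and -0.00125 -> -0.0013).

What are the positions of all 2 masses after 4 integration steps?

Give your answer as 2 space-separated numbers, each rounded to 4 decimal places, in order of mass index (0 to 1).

Answer: 6.0000 12.0000

Derivation:
Step 0: x=[6.0000 12.0000] v=[0.0000 0.0000]
Step 1: x=[6.0000 12.0000] v=[0.0000 0.0000]
Step 2: x=[6.0000 12.0000] v=[0.0000 0.0000]
Step 3: x=[6.0000 12.0000] v=[0.0000 0.0000]
Step 4: x=[6.0000 12.0000] v=[0.0000 0.0000]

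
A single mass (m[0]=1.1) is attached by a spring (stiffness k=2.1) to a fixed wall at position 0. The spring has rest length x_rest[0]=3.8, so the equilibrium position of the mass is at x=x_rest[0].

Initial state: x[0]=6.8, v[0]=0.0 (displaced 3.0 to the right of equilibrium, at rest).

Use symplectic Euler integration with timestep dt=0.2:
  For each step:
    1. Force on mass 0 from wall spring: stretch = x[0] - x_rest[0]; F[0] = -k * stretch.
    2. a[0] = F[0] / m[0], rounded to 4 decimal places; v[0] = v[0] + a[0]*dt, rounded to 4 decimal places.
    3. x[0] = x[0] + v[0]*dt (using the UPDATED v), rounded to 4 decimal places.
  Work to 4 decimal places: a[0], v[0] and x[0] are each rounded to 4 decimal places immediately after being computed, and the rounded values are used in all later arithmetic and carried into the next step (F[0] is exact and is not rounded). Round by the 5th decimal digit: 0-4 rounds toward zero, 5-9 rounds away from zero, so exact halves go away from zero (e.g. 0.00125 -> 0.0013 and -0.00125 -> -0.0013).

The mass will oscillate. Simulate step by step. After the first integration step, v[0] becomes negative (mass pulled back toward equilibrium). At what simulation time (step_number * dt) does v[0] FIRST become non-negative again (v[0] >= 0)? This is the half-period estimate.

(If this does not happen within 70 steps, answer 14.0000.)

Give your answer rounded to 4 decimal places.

Answer: 2.4000

Derivation:
Step 0: x=[6.8000] v=[0.0000]
Step 1: x=[6.5709] v=[-1.1455]
Step 2: x=[6.1302] v=[-2.2035]
Step 3: x=[5.5116] v=[-3.0932]
Step 4: x=[4.7623] v=[-3.7467]
Step 5: x=[3.9395] v=[-4.1141]
Step 6: x=[3.1060] v=[-4.1674]
Step 7: x=[2.3255] v=[-3.9024]
Step 8: x=[1.6576] v=[-3.3394]
Step 9: x=[1.1533] v=[-2.5214]
Step 10: x=[0.8511] v=[-1.5108]
Step 11: x=[0.7741] v=[-0.3849]
Step 12: x=[0.9282] v=[0.7704]
First v>=0 after going negative at step 12, time=2.4000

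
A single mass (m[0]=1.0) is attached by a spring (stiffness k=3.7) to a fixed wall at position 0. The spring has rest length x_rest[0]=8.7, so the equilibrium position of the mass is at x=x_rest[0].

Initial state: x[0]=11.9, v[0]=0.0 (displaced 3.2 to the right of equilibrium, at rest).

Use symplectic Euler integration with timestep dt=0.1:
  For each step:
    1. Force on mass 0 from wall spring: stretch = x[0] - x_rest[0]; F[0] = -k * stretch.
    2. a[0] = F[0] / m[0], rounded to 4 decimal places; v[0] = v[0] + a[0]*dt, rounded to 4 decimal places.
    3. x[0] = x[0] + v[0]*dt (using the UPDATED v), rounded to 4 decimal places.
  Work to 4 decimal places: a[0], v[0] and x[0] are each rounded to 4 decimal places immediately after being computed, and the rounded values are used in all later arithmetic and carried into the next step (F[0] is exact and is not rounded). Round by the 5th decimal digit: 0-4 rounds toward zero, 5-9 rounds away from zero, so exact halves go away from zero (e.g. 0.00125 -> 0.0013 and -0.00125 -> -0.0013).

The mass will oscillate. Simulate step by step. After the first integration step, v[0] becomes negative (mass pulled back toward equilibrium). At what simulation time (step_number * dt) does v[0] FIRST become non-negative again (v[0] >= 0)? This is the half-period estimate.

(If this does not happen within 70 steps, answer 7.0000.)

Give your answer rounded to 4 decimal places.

Step 0: x=[11.9000] v=[0.0000]
Step 1: x=[11.7816] v=[-1.1840]
Step 2: x=[11.5492] v=[-2.3242]
Step 3: x=[11.2114] v=[-3.3784]
Step 4: x=[10.7806] v=[-4.3076]
Step 5: x=[10.2729] v=[-5.0774]
Step 6: x=[9.7070] v=[-5.6594]
Step 7: x=[9.1038] v=[-6.0320]
Step 8: x=[8.4857] v=[-6.1814]
Step 9: x=[7.8755] v=[-6.1021]
Step 10: x=[7.2958] v=[-5.7970]
Step 11: x=[6.7681] v=[-5.2775]
Step 12: x=[6.3118] v=[-4.5627]
Step 13: x=[5.9439] v=[-3.6791]
Step 14: x=[5.6780] v=[-2.6593]
Step 15: x=[5.5239] v=[-1.5412]
Step 16: x=[5.4873] v=[-0.3660]
Step 17: x=[5.5696] v=[0.8227]
First v>=0 after going negative at step 17, time=1.7000

Answer: 1.7000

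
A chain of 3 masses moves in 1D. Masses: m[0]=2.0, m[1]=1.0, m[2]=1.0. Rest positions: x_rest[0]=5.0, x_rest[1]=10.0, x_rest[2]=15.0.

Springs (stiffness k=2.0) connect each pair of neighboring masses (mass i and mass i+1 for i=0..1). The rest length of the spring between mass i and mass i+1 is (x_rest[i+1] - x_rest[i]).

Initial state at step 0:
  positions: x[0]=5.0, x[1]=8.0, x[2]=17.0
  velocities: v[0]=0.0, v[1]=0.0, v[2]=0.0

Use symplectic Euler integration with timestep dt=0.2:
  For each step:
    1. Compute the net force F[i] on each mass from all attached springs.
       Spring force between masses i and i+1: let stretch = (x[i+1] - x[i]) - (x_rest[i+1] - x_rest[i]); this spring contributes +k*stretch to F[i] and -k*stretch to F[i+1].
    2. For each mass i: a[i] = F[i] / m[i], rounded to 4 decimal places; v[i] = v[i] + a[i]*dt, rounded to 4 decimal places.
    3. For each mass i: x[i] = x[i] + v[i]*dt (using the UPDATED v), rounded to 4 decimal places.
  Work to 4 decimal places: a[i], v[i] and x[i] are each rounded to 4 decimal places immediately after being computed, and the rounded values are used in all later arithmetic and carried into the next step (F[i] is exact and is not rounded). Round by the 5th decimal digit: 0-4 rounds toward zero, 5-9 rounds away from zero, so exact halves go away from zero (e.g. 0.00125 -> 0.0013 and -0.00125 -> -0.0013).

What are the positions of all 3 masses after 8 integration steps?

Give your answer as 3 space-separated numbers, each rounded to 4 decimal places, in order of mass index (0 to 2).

Step 0: x=[5.0000 8.0000 17.0000] v=[0.0000 0.0000 0.0000]
Step 1: x=[4.9200 8.4800 16.6800] v=[-0.4000 2.4000 -1.6000]
Step 2: x=[4.7824 9.3312 16.1040] v=[-0.6880 4.2560 -2.8800]
Step 3: x=[4.6268 10.3603 15.3862] v=[-0.7782 5.1456 -3.5891]
Step 4: x=[4.5005 11.3328 14.6663] v=[-0.6315 4.8626 -3.5995]
Step 5: x=[4.4475 12.0254 14.0797] v=[-0.2650 3.4631 -2.9329]
Step 6: x=[4.4976 12.2761 13.7288] v=[0.2506 1.2537 -1.7546]
Step 7: x=[4.6589 12.0208 13.6617] v=[0.8063 -1.2766 -0.3357]
Step 8: x=[4.9146 11.3078 13.8633] v=[1.2787 -3.5650 1.0079]

Answer: 4.9146 11.3078 13.8633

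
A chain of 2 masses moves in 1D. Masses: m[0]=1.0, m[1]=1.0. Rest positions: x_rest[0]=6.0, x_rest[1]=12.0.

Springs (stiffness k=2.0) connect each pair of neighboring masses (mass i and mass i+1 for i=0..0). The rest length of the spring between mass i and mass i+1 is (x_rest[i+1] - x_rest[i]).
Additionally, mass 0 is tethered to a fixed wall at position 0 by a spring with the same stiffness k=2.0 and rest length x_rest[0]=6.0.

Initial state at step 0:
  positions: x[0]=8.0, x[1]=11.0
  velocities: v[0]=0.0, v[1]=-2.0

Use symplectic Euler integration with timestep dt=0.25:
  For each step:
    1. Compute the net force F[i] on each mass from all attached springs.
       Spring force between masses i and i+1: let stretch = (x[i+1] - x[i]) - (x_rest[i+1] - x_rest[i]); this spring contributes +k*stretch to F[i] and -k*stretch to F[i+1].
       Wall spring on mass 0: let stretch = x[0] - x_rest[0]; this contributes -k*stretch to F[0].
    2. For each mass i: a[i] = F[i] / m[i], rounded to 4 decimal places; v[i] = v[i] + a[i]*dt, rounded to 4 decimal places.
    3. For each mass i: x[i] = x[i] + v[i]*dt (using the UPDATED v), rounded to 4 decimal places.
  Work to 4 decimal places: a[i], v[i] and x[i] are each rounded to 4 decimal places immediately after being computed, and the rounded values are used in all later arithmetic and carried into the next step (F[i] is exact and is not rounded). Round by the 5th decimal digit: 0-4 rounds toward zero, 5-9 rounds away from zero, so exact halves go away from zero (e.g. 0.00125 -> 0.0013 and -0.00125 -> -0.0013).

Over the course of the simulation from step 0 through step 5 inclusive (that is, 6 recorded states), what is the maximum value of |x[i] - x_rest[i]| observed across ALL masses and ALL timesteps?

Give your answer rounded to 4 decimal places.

Step 0: x=[8.0000 11.0000] v=[0.0000 -2.0000]
Step 1: x=[7.3750 10.8750] v=[-2.5000 -0.5000]
Step 2: x=[6.2656 11.0625] v=[-4.4375 0.7500]
Step 3: x=[4.9726 11.4004] v=[-5.1719 1.3516]
Step 4: x=[3.8615 11.6848] v=[-4.4443 1.1377]
Step 5: x=[3.2457 11.7413] v=[-2.4634 0.2261]
Max displacement = 2.7543

Answer: 2.7543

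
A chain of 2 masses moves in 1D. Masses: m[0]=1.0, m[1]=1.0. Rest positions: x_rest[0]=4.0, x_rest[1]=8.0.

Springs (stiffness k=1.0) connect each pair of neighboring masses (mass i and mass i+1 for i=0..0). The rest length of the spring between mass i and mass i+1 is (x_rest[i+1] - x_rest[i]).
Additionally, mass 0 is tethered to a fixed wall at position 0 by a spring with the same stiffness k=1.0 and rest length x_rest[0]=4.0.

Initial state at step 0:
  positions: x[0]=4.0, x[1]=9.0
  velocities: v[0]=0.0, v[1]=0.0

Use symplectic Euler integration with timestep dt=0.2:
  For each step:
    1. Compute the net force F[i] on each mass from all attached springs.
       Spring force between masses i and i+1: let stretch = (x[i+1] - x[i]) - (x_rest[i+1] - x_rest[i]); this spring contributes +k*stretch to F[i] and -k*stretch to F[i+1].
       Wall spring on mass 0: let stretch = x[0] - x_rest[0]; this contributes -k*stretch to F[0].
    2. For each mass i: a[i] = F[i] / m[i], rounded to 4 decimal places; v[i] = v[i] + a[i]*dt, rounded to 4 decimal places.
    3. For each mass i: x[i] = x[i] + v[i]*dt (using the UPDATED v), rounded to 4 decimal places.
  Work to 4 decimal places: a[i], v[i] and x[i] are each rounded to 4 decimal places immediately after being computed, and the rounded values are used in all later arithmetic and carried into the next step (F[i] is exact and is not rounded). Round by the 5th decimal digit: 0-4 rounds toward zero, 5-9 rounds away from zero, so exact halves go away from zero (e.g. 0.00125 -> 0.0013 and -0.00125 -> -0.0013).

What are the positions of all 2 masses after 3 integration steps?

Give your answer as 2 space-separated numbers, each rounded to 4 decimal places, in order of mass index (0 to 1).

Answer: 4.2165 8.7757

Derivation:
Step 0: x=[4.0000 9.0000] v=[0.0000 0.0000]
Step 1: x=[4.0400 8.9600] v=[0.2000 -0.2000]
Step 2: x=[4.1152 8.8832] v=[0.3760 -0.3840]
Step 3: x=[4.2165 8.7757] v=[0.5066 -0.5376]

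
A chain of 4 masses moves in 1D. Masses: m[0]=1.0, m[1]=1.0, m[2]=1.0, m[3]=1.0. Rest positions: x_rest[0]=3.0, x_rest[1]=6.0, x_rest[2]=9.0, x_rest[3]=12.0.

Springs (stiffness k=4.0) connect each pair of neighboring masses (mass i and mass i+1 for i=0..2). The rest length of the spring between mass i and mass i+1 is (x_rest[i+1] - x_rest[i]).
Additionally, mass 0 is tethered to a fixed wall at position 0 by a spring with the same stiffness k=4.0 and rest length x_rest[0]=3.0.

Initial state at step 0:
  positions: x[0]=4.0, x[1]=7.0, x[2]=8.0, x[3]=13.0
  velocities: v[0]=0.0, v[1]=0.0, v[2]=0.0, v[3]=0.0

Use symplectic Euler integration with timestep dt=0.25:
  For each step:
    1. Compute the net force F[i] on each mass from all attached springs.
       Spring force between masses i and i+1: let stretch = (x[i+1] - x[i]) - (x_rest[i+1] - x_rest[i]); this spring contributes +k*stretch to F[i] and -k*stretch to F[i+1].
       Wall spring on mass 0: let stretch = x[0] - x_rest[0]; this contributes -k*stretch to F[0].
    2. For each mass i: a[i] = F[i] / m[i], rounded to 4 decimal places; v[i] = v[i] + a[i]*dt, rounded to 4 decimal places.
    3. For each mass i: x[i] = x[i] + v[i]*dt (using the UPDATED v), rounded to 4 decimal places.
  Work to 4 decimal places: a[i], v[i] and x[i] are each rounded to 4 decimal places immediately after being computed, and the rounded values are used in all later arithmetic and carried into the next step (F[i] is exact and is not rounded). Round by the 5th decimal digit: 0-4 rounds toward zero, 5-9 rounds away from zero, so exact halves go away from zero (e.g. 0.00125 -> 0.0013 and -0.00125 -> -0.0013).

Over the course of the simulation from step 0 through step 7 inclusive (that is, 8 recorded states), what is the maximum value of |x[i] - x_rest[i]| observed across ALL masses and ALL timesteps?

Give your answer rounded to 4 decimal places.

Answer: 1.8281

Derivation:
Step 0: x=[4.0000 7.0000 8.0000 13.0000] v=[0.0000 0.0000 0.0000 0.0000]
Step 1: x=[3.7500 6.5000 9.0000 12.5000] v=[-1.0000 -2.0000 4.0000 -2.0000]
Step 2: x=[3.2500 5.9375 10.2500 11.8750] v=[-2.0000 -2.2500 5.0000 -2.5000]
Step 3: x=[2.6094 5.7813 10.8281 11.5938] v=[-2.5625 -0.6250 2.3125 -1.1250]
Step 4: x=[2.1094 6.0938 10.3360 11.8711] v=[-2.0000 1.2499 -1.9686 1.1093]
Step 5: x=[2.0782 6.4707 9.1671 12.5147] v=[-0.1250 1.5077 -4.6757 2.5742]
Step 6: x=[2.6255 6.4236 8.1610 13.0714] v=[2.1893 -0.1884 -4.0245 2.2266]
Step 7: x=[3.4660 5.8613 7.9481 13.1505] v=[3.3619 -2.2491 -0.8515 0.3162]
Max displacement = 1.8281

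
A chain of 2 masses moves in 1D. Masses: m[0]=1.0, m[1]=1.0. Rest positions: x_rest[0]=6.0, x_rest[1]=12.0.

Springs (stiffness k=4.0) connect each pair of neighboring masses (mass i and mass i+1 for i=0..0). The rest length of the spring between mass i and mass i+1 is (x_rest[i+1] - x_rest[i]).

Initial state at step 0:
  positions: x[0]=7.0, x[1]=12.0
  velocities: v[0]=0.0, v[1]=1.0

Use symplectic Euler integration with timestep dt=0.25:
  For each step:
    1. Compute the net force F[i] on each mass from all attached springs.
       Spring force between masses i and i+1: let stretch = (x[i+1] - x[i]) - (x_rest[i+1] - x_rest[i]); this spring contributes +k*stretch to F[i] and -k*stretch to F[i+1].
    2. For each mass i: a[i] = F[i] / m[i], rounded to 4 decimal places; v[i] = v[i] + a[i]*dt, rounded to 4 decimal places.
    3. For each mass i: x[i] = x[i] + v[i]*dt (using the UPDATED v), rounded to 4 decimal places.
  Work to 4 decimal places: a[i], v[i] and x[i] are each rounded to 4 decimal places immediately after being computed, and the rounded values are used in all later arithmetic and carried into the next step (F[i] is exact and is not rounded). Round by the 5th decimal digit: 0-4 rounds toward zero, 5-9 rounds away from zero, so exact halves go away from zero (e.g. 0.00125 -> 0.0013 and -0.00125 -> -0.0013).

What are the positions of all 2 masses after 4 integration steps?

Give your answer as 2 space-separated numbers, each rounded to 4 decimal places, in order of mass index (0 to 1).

Step 0: x=[7.0000 12.0000] v=[0.0000 1.0000]
Step 1: x=[6.7500 12.5000] v=[-1.0000 2.0000]
Step 2: x=[6.4375 13.0625] v=[-1.2500 2.2500]
Step 3: x=[6.2813 13.4688] v=[-0.6250 1.6250]
Step 4: x=[6.4219 13.5782] v=[0.5625 0.4375]

Answer: 6.4219 13.5782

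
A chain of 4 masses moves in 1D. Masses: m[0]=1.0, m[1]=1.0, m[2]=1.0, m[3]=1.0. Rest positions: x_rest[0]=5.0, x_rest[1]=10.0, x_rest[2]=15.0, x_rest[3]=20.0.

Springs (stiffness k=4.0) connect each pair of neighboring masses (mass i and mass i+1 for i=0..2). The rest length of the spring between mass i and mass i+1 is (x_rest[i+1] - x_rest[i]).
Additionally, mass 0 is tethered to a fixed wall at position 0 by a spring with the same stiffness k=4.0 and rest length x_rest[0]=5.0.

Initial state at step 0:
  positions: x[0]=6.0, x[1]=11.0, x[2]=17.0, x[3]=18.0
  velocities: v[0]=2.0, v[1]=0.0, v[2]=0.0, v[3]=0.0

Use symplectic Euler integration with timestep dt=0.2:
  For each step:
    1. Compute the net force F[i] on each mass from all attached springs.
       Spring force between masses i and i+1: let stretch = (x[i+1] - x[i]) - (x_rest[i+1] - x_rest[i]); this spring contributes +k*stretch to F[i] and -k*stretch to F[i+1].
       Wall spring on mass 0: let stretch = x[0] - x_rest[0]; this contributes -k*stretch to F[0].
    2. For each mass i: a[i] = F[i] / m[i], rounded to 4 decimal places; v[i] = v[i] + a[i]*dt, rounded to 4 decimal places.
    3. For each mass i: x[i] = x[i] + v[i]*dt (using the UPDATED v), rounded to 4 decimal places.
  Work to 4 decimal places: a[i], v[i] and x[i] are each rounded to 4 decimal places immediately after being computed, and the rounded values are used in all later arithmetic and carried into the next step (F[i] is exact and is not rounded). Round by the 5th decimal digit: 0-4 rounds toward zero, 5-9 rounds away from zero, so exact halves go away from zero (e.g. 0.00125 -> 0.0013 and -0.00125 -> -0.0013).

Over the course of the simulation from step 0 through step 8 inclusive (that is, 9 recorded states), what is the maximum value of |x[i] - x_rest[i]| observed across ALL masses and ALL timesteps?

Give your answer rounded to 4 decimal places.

Step 0: x=[6.0000 11.0000 17.0000 18.0000] v=[2.0000 0.0000 0.0000 0.0000]
Step 1: x=[6.2400 11.1600 16.2000 18.6400] v=[1.2000 0.8000 -4.0000 3.2000]
Step 2: x=[6.2688 11.3392 14.9840 19.6896] v=[0.1440 0.8960 -6.0800 5.2480]
Step 3: x=[6.1059 11.2903 13.9377 20.7863] v=[-0.8147 -0.2445 -5.2314 5.4835]
Step 4: x=[5.7955 10.8355 13.5636 21.5872] v=[-1.5519 -2.2741 -1.8704 4.0046]
Step 5: x=[5.3642 10.0108 14.0368 21.9043] v=[-2.1563 -4.1236 2.3660 1.5857]
Step 6: x=[4.8181 9.0868 15.1246 21.7626] v=[-2.7304 -4.6201 5.4392 -0.7083]
Step 7: x=[4.1841 8.4458 16.3085 21.3589] v=[-3.1699 -3.2048 5.9194 -2.0187]
Step 8: x=[3.5625 8.3810 17.0424 20.9471] v=[-3.1078 -0.3240 3.6696 -2.0590]
Max displacement = 2.0424

Answer: 2.0424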